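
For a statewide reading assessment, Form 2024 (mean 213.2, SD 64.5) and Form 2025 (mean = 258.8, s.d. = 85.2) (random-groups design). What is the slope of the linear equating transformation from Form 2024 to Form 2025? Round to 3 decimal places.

1.321

A = SD_Y / SD_X = 85.2 / 64.5 = 1.321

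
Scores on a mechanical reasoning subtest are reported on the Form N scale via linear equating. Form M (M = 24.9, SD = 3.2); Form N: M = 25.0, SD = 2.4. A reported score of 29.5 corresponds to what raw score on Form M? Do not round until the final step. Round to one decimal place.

Invert y = (SD_Y/SD_X)(x − M_X) + M_Y:
x = (SD_X/SD_Y)(y − M_Y) + M_X = (3.2/2.4)(29.5 − 25.0) + 24.9
x = 1.333333 × 4.500 + 24.9 = 30.9

30.9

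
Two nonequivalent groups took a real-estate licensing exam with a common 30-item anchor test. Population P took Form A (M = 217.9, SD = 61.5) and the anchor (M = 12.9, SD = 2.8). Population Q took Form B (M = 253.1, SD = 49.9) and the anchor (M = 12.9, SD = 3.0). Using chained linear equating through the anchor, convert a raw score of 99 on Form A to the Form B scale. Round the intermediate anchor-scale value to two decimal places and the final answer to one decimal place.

163.1

Form A → anchor (Population P): v = (2.8/61.5)(99 − 217.9) + 12.9 = 7.49
anchor → Form B (Population Q): y = (49.9/3.0)(7.49 − 12.9) + 253.1 = 163.1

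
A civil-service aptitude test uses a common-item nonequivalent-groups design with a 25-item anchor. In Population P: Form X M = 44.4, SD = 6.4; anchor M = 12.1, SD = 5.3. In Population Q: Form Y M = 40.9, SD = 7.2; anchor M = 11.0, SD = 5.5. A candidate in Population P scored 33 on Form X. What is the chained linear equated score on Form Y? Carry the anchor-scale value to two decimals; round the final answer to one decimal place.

Form X → anchor (Population P): v = (5.3/6.4)(33 − 44.4) + 12.1 = 2.66
anchor → Form Y (Population Q): y = (7.2/5.5)(2.66 − 11.0) + 40.9 = 30.0

30.0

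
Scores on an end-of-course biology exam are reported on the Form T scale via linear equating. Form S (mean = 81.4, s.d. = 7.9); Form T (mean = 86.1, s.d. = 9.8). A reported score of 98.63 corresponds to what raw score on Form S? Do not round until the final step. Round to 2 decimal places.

Invert y = (SD_Y/SD_X)(x − M_X) + M_Y:
x = (SD_X/SD_Y)(y − M_Y) + M_X = (7.9/9.8)(98.63 − 86.1) + 81.4
x = 0.806122 × 12.530 + 81.4 = 91.50

91.50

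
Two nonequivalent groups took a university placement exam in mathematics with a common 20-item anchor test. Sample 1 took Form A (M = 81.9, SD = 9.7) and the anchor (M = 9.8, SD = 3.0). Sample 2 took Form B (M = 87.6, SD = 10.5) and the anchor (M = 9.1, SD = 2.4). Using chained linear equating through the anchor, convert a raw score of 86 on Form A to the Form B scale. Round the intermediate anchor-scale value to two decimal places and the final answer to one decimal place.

96.2

Form A → anchor (Sample 1): v = (3.0/9.7)(86 − 81.9) + 9.8 = 11.07
anchor → Form B (Sample 2): y = (10.5/2.4)(11.07 − 9.1) + 87.6 = 96.2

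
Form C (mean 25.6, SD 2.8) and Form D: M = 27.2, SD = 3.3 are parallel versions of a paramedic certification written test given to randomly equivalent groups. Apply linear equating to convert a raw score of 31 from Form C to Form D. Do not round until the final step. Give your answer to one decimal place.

Linear equating: y = (SD_Y/SD_X)(x − M_X) + M_Y
y = (3.3/2.8)(31 − 25.6) + 27.2
y = 1.178571 × 5.4 + 27.2 = 6.3643 + 27.2 = 33.6

33.6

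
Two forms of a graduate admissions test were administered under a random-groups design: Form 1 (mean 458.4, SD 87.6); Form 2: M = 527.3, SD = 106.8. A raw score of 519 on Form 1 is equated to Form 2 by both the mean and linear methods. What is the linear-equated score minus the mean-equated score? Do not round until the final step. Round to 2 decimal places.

13.28

Mean-equated: 519 + (527.3 − 458.4) = 587.90
Linear-equated: (106.8/87.6)(519 − 458.4) + 527.3 = 601.182
Difference = 601.182 − 587.90 = 13.28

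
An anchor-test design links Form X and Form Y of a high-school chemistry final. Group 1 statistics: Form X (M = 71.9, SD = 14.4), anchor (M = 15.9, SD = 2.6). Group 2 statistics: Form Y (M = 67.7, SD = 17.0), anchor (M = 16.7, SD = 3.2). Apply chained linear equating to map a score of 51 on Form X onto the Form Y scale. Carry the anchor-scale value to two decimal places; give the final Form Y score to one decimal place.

Form X → anchor (Group 1): v = (2.6/14.4)(51 − 71.9) + 15.9 = 12.13
anchor → Form Y (Group 2): y = (17.0/3.2)(12.13 − 16.7) + 67.7 = 43.4

43.4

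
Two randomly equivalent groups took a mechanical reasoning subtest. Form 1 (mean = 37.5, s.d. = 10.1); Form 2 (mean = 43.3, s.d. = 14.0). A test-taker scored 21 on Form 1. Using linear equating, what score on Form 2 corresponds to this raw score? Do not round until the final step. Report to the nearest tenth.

Linear equating: y = (SD_Y/SD_X)(x − M_X) + M_Y
y = (14.0/10.1)(21 − 37.5) + 43.3
y = 1.386139 × -16.5 + 43.3 = -22.8713 + 43.3 = 20.4

20.4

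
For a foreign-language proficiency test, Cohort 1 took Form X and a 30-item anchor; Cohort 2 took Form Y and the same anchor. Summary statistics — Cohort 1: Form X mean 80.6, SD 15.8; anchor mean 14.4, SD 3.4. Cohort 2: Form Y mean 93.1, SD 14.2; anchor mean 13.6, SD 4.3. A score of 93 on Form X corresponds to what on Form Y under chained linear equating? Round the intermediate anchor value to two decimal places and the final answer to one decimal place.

104.6

Form X → anchor (Cohort 1): v = (3.4/15.8)(93 − 80.6) + 14.4 = 17.07
anchor → Form Y (Cohort 2): y = (14.2/4.3)(17.07 − 13.6) + 93.1 = 104.6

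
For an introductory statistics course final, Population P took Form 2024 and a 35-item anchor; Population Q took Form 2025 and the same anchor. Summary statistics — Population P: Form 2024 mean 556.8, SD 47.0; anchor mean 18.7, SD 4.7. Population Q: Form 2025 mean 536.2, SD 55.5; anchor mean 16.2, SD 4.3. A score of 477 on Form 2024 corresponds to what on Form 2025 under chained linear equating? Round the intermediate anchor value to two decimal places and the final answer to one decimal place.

465.5

Form 2024 → anchor (Population P): v = (4.7/47.0)(477 − 556.8) + 18.7 = 10.72
anchor → Form 2025 (Population Q): y = (55.5/4.3)(10.72 − 16.2) + 536.2 = 465.5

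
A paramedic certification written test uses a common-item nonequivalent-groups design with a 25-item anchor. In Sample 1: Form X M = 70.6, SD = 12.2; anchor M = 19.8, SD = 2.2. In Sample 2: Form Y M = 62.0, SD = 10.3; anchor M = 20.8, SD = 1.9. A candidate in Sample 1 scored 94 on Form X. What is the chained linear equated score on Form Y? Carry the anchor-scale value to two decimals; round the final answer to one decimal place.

Form X → anchor (Sample 1): v = (2.2/12.2)(94 − 70.6) + 19.8 = 24.02
anchor → Form Y (Sample 2): y = (10.3/1.9)(24.02 − 20.8) + 62.0 = 79.5

79.5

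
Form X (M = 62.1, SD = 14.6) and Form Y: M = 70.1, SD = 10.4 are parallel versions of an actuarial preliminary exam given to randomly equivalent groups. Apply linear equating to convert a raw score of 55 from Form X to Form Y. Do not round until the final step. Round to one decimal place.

Linear equating: y = (SD_Y/SD_X)(x − M_X) + M_Y
y = (10.4/14.6)(55 − 62.1) + 70.1
y = 0.712329 × -7.1 + 70.1 = -5.0575 + 70.1 = 65.0

65.0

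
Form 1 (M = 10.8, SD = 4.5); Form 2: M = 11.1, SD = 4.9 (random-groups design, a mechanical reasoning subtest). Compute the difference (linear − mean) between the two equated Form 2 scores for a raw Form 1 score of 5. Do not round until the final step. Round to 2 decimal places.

-0.52

Mean-equated: 5 + (11.1 − 10.8) = 5.30
Linear-equated: (4.9/4.5)(5 − 10.8) + 11.1 = 4.784
Difference = 4.784 − 5.30 = -0.52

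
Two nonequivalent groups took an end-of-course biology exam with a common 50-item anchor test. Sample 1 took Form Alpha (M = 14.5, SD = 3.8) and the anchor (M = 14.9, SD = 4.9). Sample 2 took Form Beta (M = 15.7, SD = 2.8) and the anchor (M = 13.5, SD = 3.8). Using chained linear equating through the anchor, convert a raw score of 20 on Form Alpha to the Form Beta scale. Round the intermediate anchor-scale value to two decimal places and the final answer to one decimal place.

22.0

Form Alpha → anchor (Sample 1): v = (4.9/3.8)(20 − 14.5) + 14.9 = 21.99
anchor → Form Beta (Sample 2): y = (2.8/3.8)(21.99 − 13.5) + 15.7 = 22.0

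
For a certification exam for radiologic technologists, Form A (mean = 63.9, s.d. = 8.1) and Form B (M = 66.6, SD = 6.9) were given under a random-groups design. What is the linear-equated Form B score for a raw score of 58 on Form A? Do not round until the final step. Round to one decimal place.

61.6

Linear equating: y = (SD_Y/SD_X)(x − M_X) + M_Y
y = (6.9/8.1)(58 − 63.9) + 66.6
y = 0.851852 × -5.9 + 66.6 = -5.0259 + 66.6 = 61.6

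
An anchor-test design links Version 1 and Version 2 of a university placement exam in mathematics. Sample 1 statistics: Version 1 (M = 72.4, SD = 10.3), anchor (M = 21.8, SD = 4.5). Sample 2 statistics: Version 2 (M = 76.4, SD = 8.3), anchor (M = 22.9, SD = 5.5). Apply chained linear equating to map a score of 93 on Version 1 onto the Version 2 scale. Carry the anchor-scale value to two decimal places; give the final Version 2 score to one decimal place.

Version 1 → anchor (Sample 1): v = (4.5/10.3)(93 − 72.4) + 21.8 = 30.80
anchor → Version 2 (Sample 2): y = (8.3/5.5)(30.80 − 22.9) + 76.4 = 88.3

88.3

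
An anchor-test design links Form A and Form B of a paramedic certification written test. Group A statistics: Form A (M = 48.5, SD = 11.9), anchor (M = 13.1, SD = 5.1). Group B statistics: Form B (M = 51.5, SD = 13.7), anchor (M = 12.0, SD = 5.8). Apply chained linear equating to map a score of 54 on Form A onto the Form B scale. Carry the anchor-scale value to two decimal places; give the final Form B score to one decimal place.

Form A → anchor (Group A): v = (5.1/11.9)(54 − 48.5) + 13.1 = 15.46
anchor → Form B (Group B): y = (13.7/5.8)(15.46 − 12.0) + 51.5 = 59.7

59.7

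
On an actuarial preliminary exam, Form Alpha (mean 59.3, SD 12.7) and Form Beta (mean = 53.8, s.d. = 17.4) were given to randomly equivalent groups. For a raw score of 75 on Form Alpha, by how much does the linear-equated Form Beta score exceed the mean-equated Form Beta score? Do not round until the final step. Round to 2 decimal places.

5.81

Mean-equated: 75 + (53.8 − 59.3) = 69.50
Linear-equated: (17.4/12.7)(75 − 59.3) + 53.8 = 75.310
Difference = 75.310 − 69.50 = 5.81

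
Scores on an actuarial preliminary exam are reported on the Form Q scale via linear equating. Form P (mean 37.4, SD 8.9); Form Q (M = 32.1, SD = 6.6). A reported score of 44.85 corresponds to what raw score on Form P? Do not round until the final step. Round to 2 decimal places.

Invert y = (SD_Y/SD_X)(x − M_X) + M_Y:
x = (SD_X/SD_Y)(y − M_Y) + M_X = (8.9/6.6)(44.85 − 32.1) + 37.4
x = 1.348485 × 12.750 + 37.4 = 54.59

54.59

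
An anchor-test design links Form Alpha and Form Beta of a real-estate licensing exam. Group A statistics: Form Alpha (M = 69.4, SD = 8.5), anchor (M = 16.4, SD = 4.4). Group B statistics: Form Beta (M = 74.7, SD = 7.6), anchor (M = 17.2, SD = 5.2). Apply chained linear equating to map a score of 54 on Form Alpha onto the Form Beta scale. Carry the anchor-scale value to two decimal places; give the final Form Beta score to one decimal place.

61.9

Form Alpha → anchor (Group A): v = (4.4/8.5)(54 − 69.4) + 16.4 = 8.43
anchor → Form Beta (Group B): y = (7.6/5.2)(8.43 − 17.2) + 74.7 = 61.9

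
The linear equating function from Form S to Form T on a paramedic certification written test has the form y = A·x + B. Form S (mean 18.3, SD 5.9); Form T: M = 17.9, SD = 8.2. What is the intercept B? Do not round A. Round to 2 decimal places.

A = SD_Y / SD_X = 8.2 / 5.9 = 1.389831
B = M_Y − A·M_X = 17.9 − 1.389831 × 18.3 = -7.53

-7.53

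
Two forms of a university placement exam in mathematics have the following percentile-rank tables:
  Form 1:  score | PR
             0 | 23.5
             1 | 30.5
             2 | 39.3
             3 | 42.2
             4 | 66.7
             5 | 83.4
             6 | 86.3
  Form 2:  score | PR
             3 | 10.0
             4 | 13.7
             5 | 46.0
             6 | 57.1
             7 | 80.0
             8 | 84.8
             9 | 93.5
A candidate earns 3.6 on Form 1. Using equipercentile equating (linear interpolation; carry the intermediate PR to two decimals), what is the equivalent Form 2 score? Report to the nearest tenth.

PR of 3.6 on Form 1: 42.2 + (3.6 − 3)/(4 − 3) × (66.7 − 42.2) = 56.90
On Form 2, PR 56.90 falls between score 5 (PR 46.0) and 6 (PR 57.1).
Interpolate: 5 + (56.90 − 46.0)/(57.1 − 46.0) × (6 − 5) = 6.0

6.0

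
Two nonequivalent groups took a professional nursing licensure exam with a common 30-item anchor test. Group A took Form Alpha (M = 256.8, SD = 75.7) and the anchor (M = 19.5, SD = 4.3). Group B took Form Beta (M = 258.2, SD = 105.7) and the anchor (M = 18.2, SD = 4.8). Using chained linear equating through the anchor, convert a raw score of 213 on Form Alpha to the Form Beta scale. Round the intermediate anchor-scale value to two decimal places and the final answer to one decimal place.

Form Alpha → anchor (Group A): v = (4.3/75.7)(213 − 256.8) + 19.5 = 17.01
anchor → Form Beta (Group B): y = (105.7/4.8)(17.01 − 18.2) + 258.2 = 232.0

232.0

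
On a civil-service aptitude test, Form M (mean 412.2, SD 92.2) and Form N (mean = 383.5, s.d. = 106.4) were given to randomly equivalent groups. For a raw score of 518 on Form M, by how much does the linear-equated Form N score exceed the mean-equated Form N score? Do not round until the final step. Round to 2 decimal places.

Mean-equated: 518 + (383.5 − 412.2) = 489.30
Linear-equated: (106.4/92.2)(518 − 412.2) + 383.5 = 505.595
Difference = 505.595 − 489.30 = 16.29

16.29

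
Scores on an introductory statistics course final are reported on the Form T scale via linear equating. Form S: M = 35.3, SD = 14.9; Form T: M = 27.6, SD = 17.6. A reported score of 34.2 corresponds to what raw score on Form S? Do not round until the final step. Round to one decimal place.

Invert y = (SD_Y/SD_X)(x − M_X) + M_Y:
x = (SD_X/SD_Y)(y − M_Y) + M_X = (14.9/17.6)(34.2 − 27.6) + 35.3
x = 0.846591 × 6.600 + 35.3 = 40.9

40.9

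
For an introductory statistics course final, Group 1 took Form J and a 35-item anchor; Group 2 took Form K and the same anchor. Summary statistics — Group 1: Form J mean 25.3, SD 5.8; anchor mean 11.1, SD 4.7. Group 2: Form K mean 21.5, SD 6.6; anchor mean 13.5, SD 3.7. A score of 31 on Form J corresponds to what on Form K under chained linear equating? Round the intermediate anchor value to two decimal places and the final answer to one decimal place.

25.5

Form J → anchor (Group 1): v = (4.7/5.8)(31 − 25.3) + 11.1 = 15.72
anchor → Form K (Group 2): y = (6.6/3.7)(15.72 − 13.5) + 21.5 = 25.5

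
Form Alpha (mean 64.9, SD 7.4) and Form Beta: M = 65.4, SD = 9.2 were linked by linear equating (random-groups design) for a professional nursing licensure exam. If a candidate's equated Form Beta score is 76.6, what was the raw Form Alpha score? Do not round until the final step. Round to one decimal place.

73.9

Invert y = (SD_Y/SD_X)(x − M_X) + M_Y:
x = (SD_X/SD_Y)(y − M_Y) + M_X = (7.4/9.2)(76.6 − 65.4) + 64.9
x = 0.804348 × 11.200 + 64.9 = 73.9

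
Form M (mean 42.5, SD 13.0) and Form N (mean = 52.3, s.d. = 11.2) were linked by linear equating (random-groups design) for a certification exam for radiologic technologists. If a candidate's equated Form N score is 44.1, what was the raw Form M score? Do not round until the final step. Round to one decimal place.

33.0

Invert y = (SD_Y/SD_X)(x − M_X) + M_Y:
x = (SD_X/SD_Y)(y − M_Y) + M_X = (13.0/11.2)(44.1 − 52.3) + 42.5
x = 1.160714 × -8.200 + 42.5 = 33.0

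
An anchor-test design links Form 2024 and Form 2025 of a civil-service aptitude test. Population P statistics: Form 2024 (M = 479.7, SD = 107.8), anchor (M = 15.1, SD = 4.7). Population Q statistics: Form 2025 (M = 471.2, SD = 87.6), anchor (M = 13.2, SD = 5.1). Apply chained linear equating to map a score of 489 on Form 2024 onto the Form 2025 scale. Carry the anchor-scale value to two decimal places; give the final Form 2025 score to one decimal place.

Form 2024 → anchor (Population P): v = (4.7/107.8)(489 − 479.7) + 15.1 = 15.51
anchor → Form 2025 (Population Q): y = (87.6/5.1)(15.51 − 13.2) + 471.2 = 510.9

510.9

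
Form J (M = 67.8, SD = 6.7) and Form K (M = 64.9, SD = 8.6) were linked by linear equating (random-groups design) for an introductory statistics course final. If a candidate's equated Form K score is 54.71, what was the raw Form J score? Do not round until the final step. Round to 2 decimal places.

Invert y = (SD_Y/SD_X)(x − M_X) + M_Y:
x = (SD_X/SD_Y)(y − M_Y) + M_X = (6.7/8.6)(54.71 − 64.9) + 67.8
x = 0.779070 × -10.190 + 67.8 = 59.86

59.86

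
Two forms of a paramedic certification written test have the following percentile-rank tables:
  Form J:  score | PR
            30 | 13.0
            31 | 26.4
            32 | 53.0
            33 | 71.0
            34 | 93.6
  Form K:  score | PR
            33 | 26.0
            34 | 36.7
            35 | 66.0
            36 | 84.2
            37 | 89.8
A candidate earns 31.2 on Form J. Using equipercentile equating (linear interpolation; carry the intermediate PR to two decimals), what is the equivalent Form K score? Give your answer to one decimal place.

33.5

PR of 31.2 on Form J: 26.4 + (31.2 − 31)/(32 − 31) × (53.0 − 26.4) = 31.72
On Form K, PR 31.72 falls between score 33 (PR 26.0) and 34 (PR 36.7).
Interpolate: 33 + (31.72 − 26.0)/(36.7 − 26.0) × (34 − 33) = 33.5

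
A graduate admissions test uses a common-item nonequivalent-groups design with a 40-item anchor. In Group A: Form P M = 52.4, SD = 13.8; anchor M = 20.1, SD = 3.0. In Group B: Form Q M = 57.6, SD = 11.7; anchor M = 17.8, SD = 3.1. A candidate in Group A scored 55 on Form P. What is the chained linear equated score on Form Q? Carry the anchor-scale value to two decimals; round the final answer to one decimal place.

Form P → anchor (Group A): v = (3.0/13.8)(55 − 52.4) + 20.1 = 20.67
anchor → Form Q (Group B): y = (11.7/3.1)(20.67 − 17.8) + 57.6 = 68.4

68.4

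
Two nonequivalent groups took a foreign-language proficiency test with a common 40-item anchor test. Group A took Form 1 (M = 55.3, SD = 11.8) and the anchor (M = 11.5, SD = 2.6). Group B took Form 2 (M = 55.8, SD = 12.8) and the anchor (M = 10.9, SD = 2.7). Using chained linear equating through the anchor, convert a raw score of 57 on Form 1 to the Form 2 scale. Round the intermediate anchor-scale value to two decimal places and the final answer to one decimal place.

60.4

Form 1 → anchor (Group A): v = (2.6/11.8)(57 − 55.3) + 11.5 = 11.87
anchor → Form 2 (Group B): y = (12.8/2.7)(11.87 − 10.9) + 55.8 = 60.4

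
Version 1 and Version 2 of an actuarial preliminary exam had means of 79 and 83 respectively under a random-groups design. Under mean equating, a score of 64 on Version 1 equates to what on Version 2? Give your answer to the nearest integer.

68

Mean equating: y = x + (M_Y − M_X) = 64 + (83 − 79) = 68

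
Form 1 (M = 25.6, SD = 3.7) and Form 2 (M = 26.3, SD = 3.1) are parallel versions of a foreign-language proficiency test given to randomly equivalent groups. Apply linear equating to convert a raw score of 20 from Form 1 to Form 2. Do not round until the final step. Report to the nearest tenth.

21.6

Linear equating: y = (SD_Y/SD_X)(x − M_X) + M_Y
y = (3.1/3.7)(20 − 25.6) + 26.3
y = 0.837838 × -5.6 + 26.3 = -4.6919 + 26.3 = 21.6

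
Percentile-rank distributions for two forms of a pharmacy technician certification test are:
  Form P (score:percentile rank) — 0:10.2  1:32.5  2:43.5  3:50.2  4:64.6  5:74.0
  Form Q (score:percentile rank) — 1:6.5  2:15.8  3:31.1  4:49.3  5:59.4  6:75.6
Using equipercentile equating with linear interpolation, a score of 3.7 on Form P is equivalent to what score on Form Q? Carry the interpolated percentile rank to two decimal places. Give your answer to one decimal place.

5.1

PR of 3.7 on Form P: 50.2 + (3.7 − 3)/(4 − 3) × (64.6 − 50.2) = 60.28
On Form Q, PR 60.28 falls between score 5 (PR 59.4) and 6 (PR 75.6).
Interpolate: 5 + (60.28 − 59.4)/(75.6 − 59.4) × (6 − 5) = 5.1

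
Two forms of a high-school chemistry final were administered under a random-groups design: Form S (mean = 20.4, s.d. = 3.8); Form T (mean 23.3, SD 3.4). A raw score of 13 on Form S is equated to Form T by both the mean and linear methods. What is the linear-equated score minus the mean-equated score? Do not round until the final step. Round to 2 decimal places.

0.78

Mean-equated: 13 + (23.3 − 20.4) = 15.90
Linear-equated: (3.4/3.8)(13 − 20.4) + 23.3 = 16.679
Difference = 16.679 − 15.90 = 0.78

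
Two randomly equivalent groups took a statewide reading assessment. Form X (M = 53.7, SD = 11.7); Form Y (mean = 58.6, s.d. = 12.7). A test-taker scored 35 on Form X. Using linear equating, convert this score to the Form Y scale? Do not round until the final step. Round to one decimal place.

38.3

Linear equating: y = (SD_Y/SD_X)(x − M_X) + M_Y
y = (12.7/11.7)(35 − 53.7) + 58.6
y = 1.085470 × -18.7 + 58.6 = -20.2983 + 58.6 = 38.3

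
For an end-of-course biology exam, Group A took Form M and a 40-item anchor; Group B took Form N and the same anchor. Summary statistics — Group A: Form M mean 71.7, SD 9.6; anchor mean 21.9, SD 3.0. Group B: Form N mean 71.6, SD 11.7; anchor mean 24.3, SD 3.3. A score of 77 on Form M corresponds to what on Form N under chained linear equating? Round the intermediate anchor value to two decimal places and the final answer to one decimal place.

Form M → anchor (Group A): v = (3.0/9.6)(77 − 71.7) + 21.9 = 23.56
anchor → Form N (Group B): y = (11.7/3.3)(23.56 − 24.3) + 71.6 = 69.0

69.0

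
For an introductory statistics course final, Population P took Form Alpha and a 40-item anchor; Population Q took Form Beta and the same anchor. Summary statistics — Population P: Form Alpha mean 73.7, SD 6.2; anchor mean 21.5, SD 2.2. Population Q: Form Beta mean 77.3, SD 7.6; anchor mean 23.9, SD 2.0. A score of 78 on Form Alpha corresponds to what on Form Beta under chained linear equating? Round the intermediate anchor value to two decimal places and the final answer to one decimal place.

Form Alpha → anchor (Population P): v = (2.2/6.2)(78 − 73.7) + 21.5 = 23.03
anchor → Form Beta (Population Q): y = (7.6/2.0)(23.03 − 23.9) + 77.3 = 74.0

74.0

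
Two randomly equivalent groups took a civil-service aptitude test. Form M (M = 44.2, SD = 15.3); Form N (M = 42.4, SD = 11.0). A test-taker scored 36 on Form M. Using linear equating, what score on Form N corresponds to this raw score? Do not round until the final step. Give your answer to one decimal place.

36.5

Linear equating: y = (SD_Y/SD_X)(x − M_X) + M_Y
y = (11.0/15.3)(36 − 44.2) + 42.4
y = 0.718954 × -8.2 + 42.4 = -5.8954 + 42.4 = 36.5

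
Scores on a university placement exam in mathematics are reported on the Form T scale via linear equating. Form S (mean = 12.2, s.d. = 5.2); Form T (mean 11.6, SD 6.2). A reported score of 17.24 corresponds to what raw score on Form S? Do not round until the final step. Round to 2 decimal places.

Invert y = (SD_Y/SD_X)(x − M_X) + M_Y:
x = (SD_X/SD_Y)(y − M_Y) + M_X = (5.2/6.2)(17.24 − 11.6) + 12.2
x = 0.838710 × 5.640 + 12.2 = 16.93

16.93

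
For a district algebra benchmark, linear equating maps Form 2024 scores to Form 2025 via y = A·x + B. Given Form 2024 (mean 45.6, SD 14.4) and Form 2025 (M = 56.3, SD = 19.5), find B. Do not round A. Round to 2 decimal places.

A = SD_Y / SD_X = 19.5 / 14.4 = 1.354167
B = M_Y − A·M_X = 56.3 − 1.354167 × 45.6 = -5.45

-5.45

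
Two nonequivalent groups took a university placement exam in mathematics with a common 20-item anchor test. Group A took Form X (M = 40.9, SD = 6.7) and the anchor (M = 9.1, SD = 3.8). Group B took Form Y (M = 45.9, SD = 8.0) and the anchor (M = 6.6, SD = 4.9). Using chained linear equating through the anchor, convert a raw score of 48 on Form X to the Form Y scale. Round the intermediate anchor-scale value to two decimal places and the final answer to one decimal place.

Form X → anchor (Group A): v = (3.8/6.7)(48 − 40.9) + 9.1 = 13.13
anchor → Form Y (Group B): y = (8.0/4.9)(13.13 − 6.6) + 45.9 = 56.6

56.6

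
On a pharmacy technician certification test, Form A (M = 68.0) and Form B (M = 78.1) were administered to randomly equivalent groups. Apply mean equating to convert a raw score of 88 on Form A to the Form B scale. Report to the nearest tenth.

98.1

Mean equating: y = x + (M_Y − M_X) = 88 + (78.1 − 68.0) = 98.1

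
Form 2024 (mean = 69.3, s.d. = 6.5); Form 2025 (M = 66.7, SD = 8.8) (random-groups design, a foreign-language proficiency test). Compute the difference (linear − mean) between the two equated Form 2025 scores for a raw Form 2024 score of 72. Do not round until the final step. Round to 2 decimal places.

0.96

Mean-equated: 72 + (66.7 − 69.3) = 69.40
Linear-equated: (8.8/6.5)(72 − 69.3) + 66.7 = 70.355
Difference = 70.355 − 69.40 = 0.96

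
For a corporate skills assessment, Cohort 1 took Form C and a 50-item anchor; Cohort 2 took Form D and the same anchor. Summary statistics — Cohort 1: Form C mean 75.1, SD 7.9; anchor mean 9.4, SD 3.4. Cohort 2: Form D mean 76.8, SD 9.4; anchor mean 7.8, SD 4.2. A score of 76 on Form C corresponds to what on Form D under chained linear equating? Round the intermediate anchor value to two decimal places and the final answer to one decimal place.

Form C → anchor (Cohort 1): v = (3.4/7.9)(76 − 75.1) + 9.4 = 9.79
anchor → Form D (Cohort 2): y = (9.4/4.2)(9.79 − 7.8) + 76.8 = 81.3

81.3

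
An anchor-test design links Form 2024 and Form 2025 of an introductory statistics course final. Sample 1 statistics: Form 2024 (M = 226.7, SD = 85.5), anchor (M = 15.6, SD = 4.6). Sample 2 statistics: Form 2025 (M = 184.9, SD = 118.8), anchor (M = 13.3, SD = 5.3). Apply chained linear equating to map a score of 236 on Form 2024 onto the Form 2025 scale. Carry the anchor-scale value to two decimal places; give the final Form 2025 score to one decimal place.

247.7

Form 2024 → anchor (Sample 1): v = (4.6/85.5)(236 − 226.7) + 15.6 = 16.10
anchor → Form 2025 (Sample 2): y = (118.8/5.3)(16.10 − 13.3) + 184.9 = 247.7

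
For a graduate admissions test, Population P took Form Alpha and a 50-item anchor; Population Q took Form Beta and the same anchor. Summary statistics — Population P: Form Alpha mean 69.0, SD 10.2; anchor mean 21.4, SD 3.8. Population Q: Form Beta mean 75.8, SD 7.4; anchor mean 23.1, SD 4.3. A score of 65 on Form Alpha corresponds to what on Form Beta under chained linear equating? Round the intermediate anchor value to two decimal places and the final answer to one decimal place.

Form Alpha → anchor (Population P): v = (3.8/10.2)(65 − 69.0) + 21.4 = 19.91
anchor → Form Beta (Population Q): y = (7.4/4.3)(19.91 − 23.1) + 75.8 = 70.3

70.3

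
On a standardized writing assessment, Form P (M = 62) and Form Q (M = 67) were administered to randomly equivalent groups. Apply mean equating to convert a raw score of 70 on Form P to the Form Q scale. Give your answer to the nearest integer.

75

Mean equating: y = x + (M_Y − M_X) = 70 + (67 − 62) = 75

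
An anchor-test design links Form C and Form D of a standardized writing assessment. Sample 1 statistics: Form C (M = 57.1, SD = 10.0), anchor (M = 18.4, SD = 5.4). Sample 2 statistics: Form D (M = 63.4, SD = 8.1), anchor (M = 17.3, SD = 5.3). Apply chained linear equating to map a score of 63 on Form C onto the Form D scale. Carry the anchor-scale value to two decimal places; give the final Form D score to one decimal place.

70.0

Form C → anchor (Sample 1): v = (5.4/10.0)(63 − 57.1) + 18.4 = 21.59
anchor → Form D (Sample 2): y = (8.1/5.3)(21.59 − 17.3) + 63.4 = 70.0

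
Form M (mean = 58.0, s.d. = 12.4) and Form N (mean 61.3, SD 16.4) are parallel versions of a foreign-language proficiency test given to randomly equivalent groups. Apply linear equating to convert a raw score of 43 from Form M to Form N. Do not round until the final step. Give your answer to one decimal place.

41.5

Linear equating: y = (SD_Y/SD_X)(x − M_X) + M_Y
y = (16.4/12.4)(43 − 58.0) + 61.3
y = 1.322581 × -15.0 + 61.3 = -19.8387 + 61.3 = 41.5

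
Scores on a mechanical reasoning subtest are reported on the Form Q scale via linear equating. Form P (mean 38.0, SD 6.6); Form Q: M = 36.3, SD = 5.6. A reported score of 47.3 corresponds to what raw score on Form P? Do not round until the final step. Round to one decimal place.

51.0

Invert y = (SD_Y/SD_X)(x − M_X) + M_Y:
x = (SD_X/SD_Y)(y − M_Y) + M_X = (6.6/5.6)(47.3 − 36.3) + 38.0
x = 1.178571 × 11.000 + 38.0 = 51.0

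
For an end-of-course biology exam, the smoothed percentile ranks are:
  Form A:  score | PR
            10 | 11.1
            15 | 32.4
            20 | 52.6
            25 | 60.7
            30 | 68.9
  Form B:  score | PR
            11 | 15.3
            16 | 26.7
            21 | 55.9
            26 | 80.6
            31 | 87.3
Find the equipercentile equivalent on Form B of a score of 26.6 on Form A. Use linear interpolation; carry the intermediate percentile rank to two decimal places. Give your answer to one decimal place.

PR of 26.6 on Form A: 60.7 + (26.6 − 25)/(30 − 25) × (68.9 − 60.7) = 63.32
On Form B, PR 63.32 falls between score 21 (PR 55.9) and 26 (PR 80.6).
Interpolate: 21 + (63.32 − 55.9)/(80.6 − 55.9) × (26 − 21) = 22.5

22.5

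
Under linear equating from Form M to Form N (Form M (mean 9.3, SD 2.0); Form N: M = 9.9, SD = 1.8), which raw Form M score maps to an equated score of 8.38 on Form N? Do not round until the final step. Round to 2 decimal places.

7.61

Invert y = (SD_Y/SD_X)(x − M_X) + M_Y:
x = (SD_X/SD_Y)(y − M_Y) + M_X = (2.0/1.8)(8.38 − 9.9) + 9.3
x = 1.111111 × -1.520 + 9.3 = 7.61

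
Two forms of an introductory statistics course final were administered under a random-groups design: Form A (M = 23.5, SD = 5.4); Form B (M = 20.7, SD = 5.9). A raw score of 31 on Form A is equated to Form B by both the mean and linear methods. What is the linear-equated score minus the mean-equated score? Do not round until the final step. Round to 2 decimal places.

Mean-equated: 31 + (20.7 − 23.5) = 28.20
Linear-equated: (5.9/5.4)(31 − 23.5) + 20.7 = 28.894
Difference = 28.894 − 28.20 = 0.69

0.69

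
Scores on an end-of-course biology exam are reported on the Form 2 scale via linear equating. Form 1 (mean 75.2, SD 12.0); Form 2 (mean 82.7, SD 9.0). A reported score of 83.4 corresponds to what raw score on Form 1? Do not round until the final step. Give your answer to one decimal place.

Invert y = (SD_Y/SD_X)(x − M_X) + M_Y:
x = (SD_X/SD_Y)(y − M_Y) + M_X = (12.0/9.0)(83.4 − 82.7) + 75.2
x = 1.333333 × 0.700 + 75.2 = 76.1

76.1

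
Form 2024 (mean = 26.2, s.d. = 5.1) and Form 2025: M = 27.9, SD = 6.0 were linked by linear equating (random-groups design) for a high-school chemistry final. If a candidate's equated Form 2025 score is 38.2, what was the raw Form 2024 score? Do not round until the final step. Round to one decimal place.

Invert y = (SD_Y/SD_X)(x − M_X) + M_Y:
x = (SD_X/SD_Y)(y − M_Y) + M_X = (5.1/6.0)(38.2 − 27.9) + 26.2
x = 0.850000 × 10.300 + 26.2 = 35.0

35.0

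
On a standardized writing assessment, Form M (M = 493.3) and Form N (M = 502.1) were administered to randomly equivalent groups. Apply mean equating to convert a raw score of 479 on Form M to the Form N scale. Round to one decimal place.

Mean equating: y = x + (M_Y − M_X) = 479 + (502.1 − 493.3) = 487.8

487.8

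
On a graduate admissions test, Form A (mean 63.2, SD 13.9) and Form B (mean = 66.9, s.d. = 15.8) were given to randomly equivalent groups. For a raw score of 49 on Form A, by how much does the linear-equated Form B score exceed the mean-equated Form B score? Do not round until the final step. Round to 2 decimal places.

-1.94

Mean-equated: 49 + (66.9 − 63.2) = 52.70
Linear-equated: (15.8/13.9)(49 − 63.2) + 66.9 = 50.759
Difference = 50.759 − 52.70 = -1.94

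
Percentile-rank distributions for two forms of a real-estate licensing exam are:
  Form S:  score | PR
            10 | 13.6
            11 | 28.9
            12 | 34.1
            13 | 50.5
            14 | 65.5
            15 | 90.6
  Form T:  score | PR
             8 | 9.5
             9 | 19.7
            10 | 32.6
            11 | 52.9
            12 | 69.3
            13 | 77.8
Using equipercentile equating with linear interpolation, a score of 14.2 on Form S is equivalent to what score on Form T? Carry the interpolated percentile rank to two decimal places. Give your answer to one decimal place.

PR of 14.2 on Form S: 65.5 + (14.2 − 14)/(15 − 14) × (90.6 − 65.5) = 70.52
On Form T, PR 70.52 falls between score 12 (PR 69.3) and 13 (PR 77.8).
Interpolate: 12 + (70.52 − 69.3)/(77.8 − 69.3) × (13 − 12) = 12.1

12.1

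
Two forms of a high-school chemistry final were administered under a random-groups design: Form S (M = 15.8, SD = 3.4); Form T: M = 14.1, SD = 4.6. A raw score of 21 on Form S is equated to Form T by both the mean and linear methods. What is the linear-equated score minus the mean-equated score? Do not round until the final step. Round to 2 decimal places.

Mean-equated: 21 + (14.1 − 15.8) = 19.30
Linear-equated: (4.6/3.4)(21 − 15.8) + 14.1 = 21.135
Difference = 21.135 − 19.30 = 1.84

1.84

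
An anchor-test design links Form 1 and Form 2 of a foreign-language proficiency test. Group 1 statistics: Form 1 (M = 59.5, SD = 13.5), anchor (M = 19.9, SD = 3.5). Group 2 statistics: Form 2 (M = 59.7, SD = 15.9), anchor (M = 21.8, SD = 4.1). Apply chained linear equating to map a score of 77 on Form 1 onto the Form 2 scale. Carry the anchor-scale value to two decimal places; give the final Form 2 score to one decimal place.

69.9

Form 1 → anchor (Group 1): v = (3.5/13.5)(77 − 59.5) + 19.9 = 24.44
anchor → Form 2 (Group 2): y = (15.9/4.1)(24.44 − 21.8) + 59.7 = 69.9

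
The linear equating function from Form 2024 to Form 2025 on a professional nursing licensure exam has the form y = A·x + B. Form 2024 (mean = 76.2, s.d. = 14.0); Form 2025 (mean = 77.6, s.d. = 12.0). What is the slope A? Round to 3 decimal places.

A = SD_Y / SD_X = 12.0 / 14.0 = 0.857

0.857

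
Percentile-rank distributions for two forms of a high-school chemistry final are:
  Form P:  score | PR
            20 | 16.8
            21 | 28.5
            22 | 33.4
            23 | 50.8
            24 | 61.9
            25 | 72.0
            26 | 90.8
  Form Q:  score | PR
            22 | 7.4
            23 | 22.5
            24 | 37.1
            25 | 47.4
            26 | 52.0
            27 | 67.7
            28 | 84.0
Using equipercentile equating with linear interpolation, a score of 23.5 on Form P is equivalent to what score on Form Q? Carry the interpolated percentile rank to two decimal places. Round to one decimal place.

PR of 23.5 on Form P: 50.8 + (23.5 − 23)/(24 − 23) × (61.9 − 50.8) = 56.35
On Form Q, PR 56.35 falls between score 26 (PR 52.0) and 27 (PR 67.7).
Interpolate: 26 + (56.35 − 52.0)/(67.7 − 52.0) × (27 − 26) = 26.3

26.3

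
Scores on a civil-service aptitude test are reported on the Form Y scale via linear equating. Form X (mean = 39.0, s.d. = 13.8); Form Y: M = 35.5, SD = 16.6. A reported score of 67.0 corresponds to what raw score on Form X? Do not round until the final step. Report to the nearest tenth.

Invert y = (SD_Y/SD_X)(x − M_X) + M_Y:
x = (SD_X/SD_Y)(y − M_Y) + M_X = (13.8/16.6)(67.0 − 35.5) + 39.0
x = 0.831325 × 31.500 + 39.0 = 65.2

65.2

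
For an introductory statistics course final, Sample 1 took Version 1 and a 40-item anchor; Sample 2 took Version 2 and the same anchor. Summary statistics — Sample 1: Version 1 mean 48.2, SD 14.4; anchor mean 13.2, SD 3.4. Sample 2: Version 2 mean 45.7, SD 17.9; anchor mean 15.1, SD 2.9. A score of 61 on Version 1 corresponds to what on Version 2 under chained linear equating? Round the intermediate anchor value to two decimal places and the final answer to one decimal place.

Version 1 → anchor (Sample 1): v = (3.4/14.4)(61 − 48.2) + 13.2 = 16.22
anchor → Version 2 (Sample 2): y = (17.9/2.9)(16.22 − 15.1) + 45.7 = 52.6

52.6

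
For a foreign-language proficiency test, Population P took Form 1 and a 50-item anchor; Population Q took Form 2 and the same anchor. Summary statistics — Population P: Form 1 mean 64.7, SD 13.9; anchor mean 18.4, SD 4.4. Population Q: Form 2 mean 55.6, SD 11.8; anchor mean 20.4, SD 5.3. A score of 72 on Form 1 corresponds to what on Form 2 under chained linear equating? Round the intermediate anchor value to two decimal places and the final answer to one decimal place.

Form 1 → anchor (Population P): v = (4.4/13.9)(72 − 64.7) + 18.4 = 20.71
anchor → Form 2 (Population Q): y = (11.8/5.3)(20.71 − 20.4) + 55.6 = 56.3

56.3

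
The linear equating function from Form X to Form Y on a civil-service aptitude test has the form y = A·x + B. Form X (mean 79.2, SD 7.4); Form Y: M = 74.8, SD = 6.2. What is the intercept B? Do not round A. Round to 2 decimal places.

A = SD_Y / SD_X = 6.2 / 7.4 = 0.837838
B = M_Y − A·M_X = 74.8 − 0.837838 × 79.2 = 8.44

8.44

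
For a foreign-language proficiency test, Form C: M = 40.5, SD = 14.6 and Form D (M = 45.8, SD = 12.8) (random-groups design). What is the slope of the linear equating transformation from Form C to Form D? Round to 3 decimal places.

A = SD_Y / SD_X = 12.8 / 14.6 = 0.877

0.877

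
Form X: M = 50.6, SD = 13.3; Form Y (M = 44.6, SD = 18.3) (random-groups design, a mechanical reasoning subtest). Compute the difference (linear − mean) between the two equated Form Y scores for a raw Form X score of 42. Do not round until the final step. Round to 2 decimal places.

Mean-equated: 42 + (44.6 − 50.6) = 36.00
Linear-equated: (18.3/13.3)(42 − 50.6) + 44.6 = 32.767
Difference = 32.767 − 36.00 = -3.23

-3.23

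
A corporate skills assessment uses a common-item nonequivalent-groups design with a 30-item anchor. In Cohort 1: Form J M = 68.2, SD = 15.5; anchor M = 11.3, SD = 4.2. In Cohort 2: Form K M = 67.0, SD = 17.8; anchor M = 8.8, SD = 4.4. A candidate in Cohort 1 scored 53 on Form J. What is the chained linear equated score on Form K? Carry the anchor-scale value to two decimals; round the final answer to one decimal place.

60.4

Form J → anchor (Cohort 1): v = (4.2/15.5)(53 − 68.2) + 11.3 = 7.18
anchor → Form K (Cohort 2): y = (17.8/4.4)(7.18 − 8.8) + 67.0 = 60.4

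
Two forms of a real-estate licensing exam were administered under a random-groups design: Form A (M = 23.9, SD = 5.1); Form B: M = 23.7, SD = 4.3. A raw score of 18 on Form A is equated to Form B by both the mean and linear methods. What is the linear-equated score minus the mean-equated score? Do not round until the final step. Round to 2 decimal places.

0.93

Mean-equated: 18 + (23.7 − 23.9) = 17.80
Linear-equated: (4.3/5.1)(18 − 23.9) + 23.7 = 18.725
Difference = 18.725 − 17.80 = 0.93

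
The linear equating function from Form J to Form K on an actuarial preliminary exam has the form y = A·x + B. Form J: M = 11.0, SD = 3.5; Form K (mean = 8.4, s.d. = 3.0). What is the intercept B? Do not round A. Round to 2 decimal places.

-1.03

A = SD_Y / SD_X = 3.0 / 3.5 = 0.857143
B = M_Y − A·M_X = 8.4 − 0.857143 × 11.0 = -1.03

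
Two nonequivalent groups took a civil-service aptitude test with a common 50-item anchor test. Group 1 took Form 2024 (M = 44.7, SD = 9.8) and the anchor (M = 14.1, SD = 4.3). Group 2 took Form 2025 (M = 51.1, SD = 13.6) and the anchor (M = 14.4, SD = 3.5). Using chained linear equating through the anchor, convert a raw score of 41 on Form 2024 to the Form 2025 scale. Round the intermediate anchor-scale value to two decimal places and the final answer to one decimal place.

Form 2024 → anchor (Group 1): v = (4.3/9.8)(41 − 44.7) + 14.1 = 12.48
anchor → Form 2025 (Group 2): y = (13.6/3.5)(12.48 − 14.4) + 51.1 = 43.6

43.6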